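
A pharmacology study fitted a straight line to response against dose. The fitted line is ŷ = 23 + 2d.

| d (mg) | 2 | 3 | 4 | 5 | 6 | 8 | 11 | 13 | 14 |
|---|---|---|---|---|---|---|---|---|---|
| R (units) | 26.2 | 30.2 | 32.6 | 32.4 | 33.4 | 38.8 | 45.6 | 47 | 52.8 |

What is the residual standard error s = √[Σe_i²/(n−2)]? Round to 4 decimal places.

d=2: ŷ = 23 + 2·2 = 27; e = 26.2 − 27 = -0.8
d=3: ŷ = 23 + 2·3 = 29; e = 30.2 − 29 = 1.2
d=4: ŷ = 23 + 2·4 = 31; e = 32.6 − 31 = 1.6
d=5: ŷ = 23 + 2·5 = 33; e = 32.4 − 33 = -0.6
d=6: ŷ = 23 + 2·6 = 35; e = 33.4 − 35 = -1.6
d=8: ŷ = 23 + 2·8 = 39; e = 38.8 − 39 = -0.2
d=11: ŷ = 23 + 2·11 = 45; e = 45.6 − 45 = 0.6
d=13: ŷ = 23 + 2·13 = 49; e = 47 − 49 = -2
d=14: ŷ = 23 + 2·14 = 51; e = 52.8 − 51 = 1.8
SSE = 0.64 + 1.44 + 2.56 + 0.36 + 2.56 + 0.04 + 0.36 + 4 + 3.24 = 15.2
s = √(15.2/7) = √2.17143 ≈ 1.4736

s = 1.4736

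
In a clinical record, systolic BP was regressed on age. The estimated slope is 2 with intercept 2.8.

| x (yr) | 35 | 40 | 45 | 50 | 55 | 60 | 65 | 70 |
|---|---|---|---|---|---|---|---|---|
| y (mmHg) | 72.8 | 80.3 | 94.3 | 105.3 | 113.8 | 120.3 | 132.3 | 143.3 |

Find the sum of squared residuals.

SSE = 22.5

x=35: ŷ = 2.8 + 2·35 = 72.8; e = 72.8 − 72.8 = 0
x=40: ŷ = 2.8 + 2·40 = 82.8; e = 80.3 − 82.8 = -2.5
x=45: ŷ = 2.8 + 2·45 = 92.8; e = 94.3 − 92.8 = 1.5
x=50: ŷ = 2.8 + 2·50 = 102.8; e = 105.3 − 102.8 = 2.5
x=55: ŷ = 2.8 + 2·55 = 112.8; e = 113.8 − 112.8 = 1
x=60: ŷ = 2.8 + 2·60 = 122.8; e = 120.3 − 122.8 = -2.5
x=65: ŷ = 2.8 + 2·65 = 132.8; e = 132.3 − 132.8 = -0.5
x=70: ŷ = 2.8 + 2·70 = 142.8; e = 143.3 − 142.8 = 0.5
SSE = 0 + 6.25 + 2.25 + 6.25 + 1 + 6.25 + 0.25 + 0.25 = 22.5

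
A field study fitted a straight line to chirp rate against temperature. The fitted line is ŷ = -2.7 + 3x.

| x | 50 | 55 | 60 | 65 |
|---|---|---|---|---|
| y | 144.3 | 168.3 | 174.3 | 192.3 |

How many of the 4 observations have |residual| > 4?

1

x=50: ŷ = -2.7 + 3·50 = 147.3; r = 144.3 − 147.3 = -3
x=55: ŷ = -2.7 + 3·55 = 162.3; r = 168.3 − 162.3 = 6
x=60: ŷ = -2.7 + 3·60 = 177.3; r = 174.3 − 177.3 = -3
x=65: ŷ = -2.7 + 3·65 = 192.3; r = 192.3 − 192.3 = 0
|r| > 4: x=55 (|r|=6) → 1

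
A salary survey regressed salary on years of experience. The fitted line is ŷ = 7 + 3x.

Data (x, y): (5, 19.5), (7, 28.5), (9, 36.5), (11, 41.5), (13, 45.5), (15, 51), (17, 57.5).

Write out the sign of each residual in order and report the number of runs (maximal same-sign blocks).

3 runs

x=5: ŷ = 7 + 3·5 = 22; e = 19.5 − 22 = -2.5
x=7: ŷ = 7 + 3·7 = 28; e = 28.5 − 28 = 0.5
x=9: ŷ = 7 + 3·9 = 34; e = 36.5 − 34 = 2.5
x=11: ŷ = 7 + 3·11 = 40; e = 41.5 − 40 = 1.5
x=13: ŷ = 7 + 3·13 = 46; e = 45.5 − 46 = -0.5
x=15: ŷ = 7 + 3·15 = 52; e = 51 − 52 = -1
x=17: ŷ = 7 + 3·17 = 58; e = 57.5 − 58 = -0.5
Signs: − + + + − − −
Runs: −×1, +×3, −×3 → 3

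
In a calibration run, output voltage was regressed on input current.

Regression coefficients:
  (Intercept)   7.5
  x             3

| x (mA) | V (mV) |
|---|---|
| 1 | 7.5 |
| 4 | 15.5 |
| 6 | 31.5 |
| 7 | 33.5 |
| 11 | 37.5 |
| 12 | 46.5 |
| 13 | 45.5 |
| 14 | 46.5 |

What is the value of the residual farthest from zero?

x=1: ŷ = 7.5 + 3·1 = 10.5; e = 7.5 − 10.5 = -3
x=4: ŷ = 7.5 + 3·4 = 19.5; e = 15.5 − 19.5 = -4
x=6: ŷ = 7.5 + 3·6 = 25.5; e = 31.5 − 25.5 = 6
x=7: ŷ = 7.5 + 3·7 = 28.5; e = 33.5 − 28.5 = 5
x=11: ŷ = 7.5 + 3·11 = 40.5; e = 37.5 − 40.5 = -3
x=12: ŷ = 7.5 + 3·12 = 43.5; e = 46.5 − 43.5 = 3
x=13: ŷ = 7.5 + 3·13 = 46.5; e = 45.5 − 46.5 = -1
x=14: ŷ = 7.5 + 3·14 = 49.5; e = 46.5 − 49.5 = -3
Largest |e| is 6 at x = 6, residual 6.

e = 6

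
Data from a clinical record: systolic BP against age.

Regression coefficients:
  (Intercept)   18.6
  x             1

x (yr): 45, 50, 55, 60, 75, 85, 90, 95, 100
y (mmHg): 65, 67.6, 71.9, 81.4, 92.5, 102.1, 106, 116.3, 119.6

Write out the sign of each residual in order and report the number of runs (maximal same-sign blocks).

5 runs

x=45: ŷ = 18.6 + 45 = 63.6; e = 65 − 63.6 = 1.4
x=50: ŷ = 18.6 + 50 = 68.6; e = 67.6 − 68.6 = -1
x=55: ŷ = 18.6 + 55 = 73.6; e = 71.9 − 73.6 = -1.7
x=60: ŷ = 18.6 + 60 = 78.6; e = 81.4 − 78.6 = 2.8
x=75: ŷ = 18.6 + 75 = 93.6; e = 92.5 − 93.6 = -1.1
x=85: ŷ = 18.6 + 85 = 103.6; e = 102.1 − 103.6 = -1.5
x=90: ŷ = 18.6 + 90 = 108.6; e = 106 − 108.6 = -2.6
x=95: ŷ = 18.6 + 95 = 113.6; e = 116.3 − 113.6 = 2.7
x=100: ŷ = 18.6 + 100 = 118.6; e = 119.6 − 118.6 = 1
Signs: + − − + − − − + +
Runs: +×1, −×2, +×1, −×3, +×2 → 5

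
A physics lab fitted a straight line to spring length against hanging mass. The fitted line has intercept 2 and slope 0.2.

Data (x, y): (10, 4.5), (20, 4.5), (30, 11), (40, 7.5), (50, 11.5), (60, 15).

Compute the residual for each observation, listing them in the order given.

x=10: ŷ = 2 + 0.2·10 = 4; e = 4.5 − 4 = 0.5
x=20: ŷ = 2 + 0.2·20 = 6; e = 4.5 − 6 = -1.5
x=30: ŷ = 2 + 0.2·30 = 8; e = 11 − 8 = 3
x=40: ŷ = 2 + 0.2·40 = 10; e = 7.5 − 10 = -2.5
x=50: ŷ = 2 + 0.2·50 = 12; e = 11.5 − 12 = -0.5
x=60: ŷ = 2 + 0.2·60 = 14; e = 15 − 14 = 1

0.5, -1.5, 3, -2.5, -0.5, 1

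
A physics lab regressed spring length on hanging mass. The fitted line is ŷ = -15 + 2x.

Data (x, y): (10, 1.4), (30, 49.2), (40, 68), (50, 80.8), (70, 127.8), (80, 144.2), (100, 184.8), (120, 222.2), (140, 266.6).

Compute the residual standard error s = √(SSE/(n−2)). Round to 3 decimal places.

s = 3.298

x=10: ŷ = -15 + 2·10 = 5; e = 1.4 − 5 = -3.6
x=30: ŷ = -15 + 2·30 = 45; e = 49.2 − 45 = 4.2
x=40: ŷ = -15 + 2·40 = 65; e = 68 − 65 = 3
x=50: ŷ = -15 + 2·50 = 85; e = 80.8 − 85 = -4.2
x=70: ŷ = -15 + 2·70 = 125; e = 127.8 − 125 = 2.8
x=80: ŷ = -15 + 2·80 = 145; e = 144.2 − 145 = -0.8
x=100: ŷ = -15 + 2·100 = 185; e = 184.8 − 185 = -0.2
x=120: ŷ = -15 + 2·120 = 225; e = 222.2 − 225 = -2.8
x=140: ŷ = -15 + 2·140 = 265; e = 266.6 − 265 = 1.6
SSE = 12.96 + 17.64 + 9 + 17.64 + 7.84 + 0.64 + 0.04 + 7.84 + 2.56 = 76.16
s = √(76.16/7) = √10.88 ≈ 3.298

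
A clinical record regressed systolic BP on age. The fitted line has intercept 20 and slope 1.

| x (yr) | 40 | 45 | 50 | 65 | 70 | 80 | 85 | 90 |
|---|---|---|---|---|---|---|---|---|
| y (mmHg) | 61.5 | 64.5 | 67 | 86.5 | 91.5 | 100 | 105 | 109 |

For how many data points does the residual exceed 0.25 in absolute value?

6

x=40: ŷ = 20 + 40 = 60; e = 61.5 − 60 = 1.5
x=45: ŷ = 20 + 45 = 65; e = 64.5 − 65 = -0.5
x=50: ŷ = 20 + 50 = 70; e = 67 − 70 = -3
x=65: ŷ = 20 + 65 = 85; e = 86.5 − 85 = 1.5
x=70: ŷ = 20 + 70 = 90; e = 91.5 − 90 = 1.5
x=80: ŷ = 20 + 80 = 100; e = 100 − 100 = 0
x=85: ŷ = 20 + 85 = 105; e = 105 − 105 = 0
x=90: ŷ = 20 + 90 = 110; e = 109 − 110 = -1
|e| > 0.25: x=40 (|e|=1.5), x=45 (|e|=0.5), x=50 (|e|=3), x=65 (|e|=1.5), x=70 (|e|=1.5), x=90 (|e|=1) → 6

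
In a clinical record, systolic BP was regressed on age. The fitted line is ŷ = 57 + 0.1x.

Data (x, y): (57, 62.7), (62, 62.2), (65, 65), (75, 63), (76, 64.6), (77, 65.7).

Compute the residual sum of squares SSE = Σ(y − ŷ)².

x=57: ŷ = 57 + 0.1·57 = 62.7; r = 62.7 − 62.7 = 0
x=62: ŷ = 57 + 0.1·62 = 63.2; r = 62.2 − 63.2 = -1
x=65: ŷ = 57 + 0.1·65 = 63.5; r = 65 − 63.5 = 1.5
x=75: ŷ = 57 + 0.1·75 = 64.5; r = 63 − 64.5 = -1.5
x=76: ŷ = 57 + 0.1·76 = 64.6; r = 64.6 − 64.6 = 0
x=77: ŷ = 57 + 0.1·77 = 64.7; r = 65.7 − 64.7 = 1
SSE = 0 + 1 + 2.25 + 2.25 + 0 + 1 = 6.5

SSE = 6.5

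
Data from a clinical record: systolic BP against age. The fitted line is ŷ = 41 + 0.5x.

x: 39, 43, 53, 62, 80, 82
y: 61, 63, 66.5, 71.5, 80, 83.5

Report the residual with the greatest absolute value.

e = 1.5

x=39: ŷ = 41 + 0.5·39 = 60.5; e = 61 − 60.5 = 0.5
x=43: ŷ = 41 + 0.5·43 = 62.5; e = 63 − 62.5 = 0.5
x=53: ŷ = 41 + 0.5·53 = 67.5; e = 66.5 − 67.5 = -1
x=62: ŷ = 41 + 0.5·62 = 72; e = 71.5 − 72 = -0.5
x=80: ŷ = 41 + 0.5·80 = 81; e = 80 − 81 = -1
x=82: ŷ = 41 + 0.5·82 = 82; e = 83.5 − 82 = 1.5
Largest |e| is 1.5 at x = 82, residual 1.5.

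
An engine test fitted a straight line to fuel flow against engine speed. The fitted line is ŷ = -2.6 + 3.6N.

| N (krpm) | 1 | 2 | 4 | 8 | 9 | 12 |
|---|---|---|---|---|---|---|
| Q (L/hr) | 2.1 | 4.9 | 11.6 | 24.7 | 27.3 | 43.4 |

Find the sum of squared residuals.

N=1: ŷ = -2.6 + 3.6·1 = 1; e = 2.1 − 1 = 1.1
N=2: ŷ = -2.6 + 3.6·2 = 4.6; e = 4.9 − 4.6 = 0.3
N=4: ŷ = -2.6 + 3.6·4 = 11.8; e = 11.6 − 11.8 = -0.2
N=8: ŷ = -2.6 + 3.6·8 = 26.2; e = 24.7 − 26.2 = -1.5
N=9: ŷ = -2.6 + 3.6·9 = 29.8; e = 27.3 − 29.8 = -2.5
N=12: ŷ = -2.6 + 3.6·12 = 40.6; e = 43.4 − 40.6 = 2.8
SSE = 1.21 + 0.09 + 0.04 + 2.25 + 6.25 + 7.84 = 17.68

SSE = 17.68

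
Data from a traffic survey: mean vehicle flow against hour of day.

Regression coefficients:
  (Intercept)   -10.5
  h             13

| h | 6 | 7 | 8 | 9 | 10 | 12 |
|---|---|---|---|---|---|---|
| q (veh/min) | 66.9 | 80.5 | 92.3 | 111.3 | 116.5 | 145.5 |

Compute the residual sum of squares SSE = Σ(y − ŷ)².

SSE = 33.84

h=6: ŷ = -10.5 + 13·6 = 67.5; r = 66.9 − 67.5 = -0.6
h=7: ŷ = -10.5 + 13·7 = 80.5; r = 80.5 − 80.5 = 0
h=8: ŷ = -10.5 + 13·8 = 93.5; r = 92.3 − 93.5 = -1.2
h=9: ŷ = -10.5 + 13·9 = 106.5; r = 111.3 − 106.5 = 4.8
h=10: ŷ = -10.5 + 13·10 = 119.5; r = 116.5 − 119.5 = -3
h=12: ŷ = -10.5 + 13·12 = 145.5; r = 145.5 − 145.5 = 0
SSE = 0.36 + 0 + 1.44 + 23.04 + 9 + 0 = 33.84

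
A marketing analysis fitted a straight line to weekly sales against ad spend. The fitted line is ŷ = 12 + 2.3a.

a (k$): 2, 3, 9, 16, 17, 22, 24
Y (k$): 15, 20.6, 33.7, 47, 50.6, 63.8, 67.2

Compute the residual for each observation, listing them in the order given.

-1.6, 1.7, 1, -1.8, -0.5, 1.2, 0

a=2: ŷ = 12 + 2.3·2 = 16.6; r = 15 − 16.6 = -1.6
a=3: ŷ = 12 + 2.3·3 = 18.9; r = 20.6 − 18.9 = 1.7
a=9: ŷ = 12 + 2.3·9 = 32.7; r = 33.7 − 32.7 = 1
a=16: ŷ = 12 + 2.3·16 = 48.8; r = 47 − 48.8 = -1.8
a=17: ŷ = 12 + 2.3·17 = 51.1; r = 50.6 − 51.1 = -0.5
a=22: ŷ = 12 + 2.3·22 = 62.6; r = 63.8 − 62.6 = 1.2
a=24: ŷ = 12 + 2.3·24 = 67.2; r = 67.2 − 67.2 = 0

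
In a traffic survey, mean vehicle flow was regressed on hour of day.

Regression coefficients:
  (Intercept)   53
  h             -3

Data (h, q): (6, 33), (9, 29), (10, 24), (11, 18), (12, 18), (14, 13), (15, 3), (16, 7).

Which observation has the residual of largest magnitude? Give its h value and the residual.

h = 15, r = -5

h=6: ŷ = 53 − 3·6 = 35; r = 33 − 35 = -2
h=9: ŷ = 53 − 3·9 = 26; r = 29 − 26 = 3
h=10: ŷ = 53 − 3·10 = 23; r = 24 − 23 = 1
h=11: ŷ = 53 − 3·11 = 20; r = 18 − 20 = -2
h=12: ŷ = 53 − 3·12 = 17; r = 18 − 17 = 1
h=14: ŷ = 53 − 3·14 = 11; r = 13 − 11 = 2
h=15: ŷ = 53 − 3·15 = 8; r = 3 − 8 = -5
h=16: ŷ = 53 − 3·16 = 5; r = 7 − 5 = 2
Largest |r| is 5 at h = 15, residual -5.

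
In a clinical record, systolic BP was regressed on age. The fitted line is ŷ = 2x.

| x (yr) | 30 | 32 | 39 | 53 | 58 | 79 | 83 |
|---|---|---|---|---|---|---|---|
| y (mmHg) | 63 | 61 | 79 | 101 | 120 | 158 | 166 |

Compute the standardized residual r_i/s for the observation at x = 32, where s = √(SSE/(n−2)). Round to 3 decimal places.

-0.866

x=30: ŷ = 2·30 = 60; r = 63 − 60 = 3
x=32: ŷ = 2·32 = 64; r = 61 − 64 = -3
x=39: ŷ = 2·39 = 78; r = 79 − 78 = 1
x=53: ŷ = 2·53 = 106; r = 101 − 106 = -5
x=58: ŷ = 2·58 = 116; r = 120 − 116 = 4
x=79: ŷ = 2·79 = 158; r = 158 − 158 = 0
x=83: ŷ = 2·83 = 166; r = 166 − 166 = 0
SSE = 9 + 9 + 1 + 25 + 16 + 0 + 0 = 60
s = √(60/5) = 3.4641
r/s = -3 / 3.4641 = -0.866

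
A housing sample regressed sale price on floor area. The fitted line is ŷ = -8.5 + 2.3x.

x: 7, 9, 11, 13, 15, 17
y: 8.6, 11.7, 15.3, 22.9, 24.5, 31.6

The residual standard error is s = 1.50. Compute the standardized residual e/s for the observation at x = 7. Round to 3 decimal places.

ŷ = -8.5 + 2.3·7 = 7.6
e = 8.6 − 7.6 = 1
e/s = 1 / 1.50 = 0.667

0.667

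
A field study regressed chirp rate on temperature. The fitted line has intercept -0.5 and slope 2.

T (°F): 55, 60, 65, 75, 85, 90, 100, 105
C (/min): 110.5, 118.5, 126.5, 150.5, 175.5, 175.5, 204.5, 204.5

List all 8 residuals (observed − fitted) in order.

T=55: Ĉ = -0.5 + 2·55 = 109.5; e = 110.5 − 109.5 = 1
T=60: Ĉ = -0.5 + 2·60 = 119.5; e = 118.5 − 119.5 = -1
T=65: Ĉ = -0.5 + 2·65 = 129.5; e = 126.5 − 129.5 = -3
T=75: Ĉ = -0.5 + 2·75 = 149.5; e = 150.5 − 149.5 = 1
T=85: Ĉ = -0.5 + 2·85 = 169.5; e = 175.5 − 169.5 = 6
T=90: Ĉ = -0.5 + 2·90 = 179.5; e = 175.5 − 179.5 = -4
T=100: Ĉ = -0.5 + 2·100 = 199.5; e = 204.5 − 199.5 = 5
T=105: Ĉ = -0.5 + 2·105 = 209.5; e = 204.5 − 209.5 = -5

1, -1, -3, 1, 6, -4, 5, -5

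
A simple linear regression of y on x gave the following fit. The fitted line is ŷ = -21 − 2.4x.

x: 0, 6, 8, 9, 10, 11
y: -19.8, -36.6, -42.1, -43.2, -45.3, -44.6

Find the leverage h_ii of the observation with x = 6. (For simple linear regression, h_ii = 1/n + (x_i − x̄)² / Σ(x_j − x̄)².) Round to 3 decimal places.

h = 0.189

x̄ = (0 + 6 + 8 + 9 + 10 + 11)/6 = 7.33333
Σ(x − x̄)² = 53.7778 + 1.77778 + 0.444444 + 2.77778 + 7.11111 + 13.4444 = 79.3333
h = 1/6 + (-1.33333)²/79.3333 = 0.166667 + 0.022409 = 0.189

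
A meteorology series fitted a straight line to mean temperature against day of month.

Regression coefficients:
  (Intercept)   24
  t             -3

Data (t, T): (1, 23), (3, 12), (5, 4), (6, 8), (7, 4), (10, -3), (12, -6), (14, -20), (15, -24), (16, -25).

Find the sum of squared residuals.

SSE = 102

t=1: T̂ = 24 − 3·1 = 21; r = 23 − 21 = 2
t=3: T̂ = 24 − 3·3 = 15; r = 12 − 15 = -3
t=5: T̂ = 24 − 3·5 = 9; r = 4 − 9 = -5
t=6: T̂ = 24 − 3·6 = 6; r = 8 − 6 = 2
t=7: T̂ = 24 − 3·7 = 3; r = 4 − 3 = 1
t=10: T̂ = 24 − 3·10 = -6; r = -3 − (-6) = 3
t=12: T̂ = 24 − 3·12 = -12; r = -6 − (-12) = 6
t=14: T̂ = 24 − 3·14 = -18; r = -20 − (-18) = -2
t=15: T̂ = 24 − 3·15 = -21; r = -24 − (-21) = -3
t=16: T̂ = 24 − 3·16 = -24; r = -25 − (-24) = -1
SSE = 4 + 9 + 25 + 4 + 1 + 9 + 36 + 4 + 9 + 1 = 102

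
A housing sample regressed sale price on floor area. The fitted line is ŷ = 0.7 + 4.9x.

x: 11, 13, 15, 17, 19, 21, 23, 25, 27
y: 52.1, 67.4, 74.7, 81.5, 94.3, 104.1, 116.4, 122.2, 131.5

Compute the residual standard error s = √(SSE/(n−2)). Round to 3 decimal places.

s = 2.220

x=11: ŷ = 0.7 + 4.9·11 = 54.6; r = 52.1 − 54.6 = -2.5
x=13: ŷ = 0.7 + 4.9·13 = 64.4; r = 67.4 − 64.4 = 3
x=15: ŷ = 0.7 + 4.9·15 = 74.2; r = 74.7 − 74.2 = 0.5
x=17: ŷ = 0.7 + 4.9·17 = 84; r = 81.5 − 84 = -2.5
x=19: ŷ = 0.7 + 4.9·19 = 93.8; r = 94.3 − 93.8 = 0.5
x=21: ŷ = 0.7 + 4.9·21 = 103.6; r = 104.1 − 103.6 = 0.5
x=23: ŷ = 0.7 + 4.9·23 = 113.4; r = 116.4 − 113.4 = 3
x=25: ŷ = 0.7 + 4.9·25 = 123.2; r = 122.2 − 123.2 = -1
x=27: ŷ = 0.7 + 4.9·27 = 133; r = 131.5 − 133 = -1.5
SSE = 6.25 + 9 + 0.25 + 6.25 + 0.25 + 0.25 + 9 + 1 + 2.25 = 34.5
s = √(34.5/7) = √4.92857 ≈ 2.220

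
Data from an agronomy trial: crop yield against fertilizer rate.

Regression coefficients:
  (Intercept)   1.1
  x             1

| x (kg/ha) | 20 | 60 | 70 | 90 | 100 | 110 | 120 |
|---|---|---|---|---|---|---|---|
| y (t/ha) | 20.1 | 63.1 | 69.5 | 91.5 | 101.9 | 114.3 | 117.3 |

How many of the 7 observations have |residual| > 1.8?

x=20: ŷ = 1.1 + 20 = 21.1; r = 20.1 − 21.1 = -1
x=60: ŷ = 1.1 + 60 = 61.1; r = 63.1 − 61.1 = 2
x=70: ŷ = 1.1 + 70 = 71.1; r = 69.5 − 71.1 = -1.6
x=90: ŷ = 1.1 + 90 = 91.1; r = 91.5 − 91.1 = 0.4
x=100: ŷ = 1.1 + 100 = 101.1; r = 101.9 − 101.1 = 0.8
x=110: ŷ = 1.1 + 110 = 111.1; r = 114.3 − 111.1 = 3.2
x=120: ŷ = 1.1 + 120 = 121.1; r = 117.3 − 121.1 = -3.8
|r| > 1.8: x=60 (|r|=2), x=110 (|r|=3.2), x=120 (|r|=3.8) → 3

3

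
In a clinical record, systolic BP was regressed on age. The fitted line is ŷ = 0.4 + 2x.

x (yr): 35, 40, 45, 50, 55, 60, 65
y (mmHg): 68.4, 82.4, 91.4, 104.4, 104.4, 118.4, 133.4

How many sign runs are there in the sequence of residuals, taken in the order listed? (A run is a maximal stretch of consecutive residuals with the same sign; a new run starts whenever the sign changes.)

x=35: ŷ = 0.4 + 2·35 = 70.4; r = 68.4 − 70.4 = -2
x=40: ŷ = 0.4 + 2·40 = 80.4; r = 82.4 − 80.4 = 2
x=45: ŷ = 0.4 + 2·45 = 90.4; r = 91.4 − 90.4 = 1
x=50: ŷ = 0.4 + 2·50 = 100.4; r = 104.4 − 100.4 = 4
x=55: ŷ = 0.4 + 2·55 = 110.4; r = 104.4 − 110.4 = -6
x=60: ŷ = 0.4 + 2·60 = 120.4; r = 118.4 − 120.4 = -2
x=65: ŷ = 0.4 + 2·65 = 130.4; r = 133.4 − 130.4 = 3
Signs: − + + + − − +
Runs: −×1, +×3, −×2, +×1 → 4

4 runs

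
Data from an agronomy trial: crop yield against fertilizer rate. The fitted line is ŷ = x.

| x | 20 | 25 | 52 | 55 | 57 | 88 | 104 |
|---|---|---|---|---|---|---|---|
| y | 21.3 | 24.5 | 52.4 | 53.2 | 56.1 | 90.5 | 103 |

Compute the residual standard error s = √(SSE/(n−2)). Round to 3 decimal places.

s = 1.637

x=20: ŷ = 20 = 20; e = 21.3 − 20 = 1.3
x=25: ŷ = 25 = 25; e = 24.5 − 25 = -0.5
x=52: ŷ = 52 = 52; e = 52.4 − 52 = 0.4
x=55: ŷ = 55 = 55; e = 53.2 − 55 = -1.8
x=57: ŷ = 57 = 57; e = 56.1 − 57 = -0.9
x=88: ŷ = 88 = 88; e = 90.5 − 88 = 2.5
x=104: ŷ = 104 = 104; e = 103 − 104 = -1
SSE = 1.69 + 0.25 + 0.16 + 3.24 + 0.81 + 6.25 + 1 = 13.4
s = √(13.4/5) = √2.68 ≈ 1.637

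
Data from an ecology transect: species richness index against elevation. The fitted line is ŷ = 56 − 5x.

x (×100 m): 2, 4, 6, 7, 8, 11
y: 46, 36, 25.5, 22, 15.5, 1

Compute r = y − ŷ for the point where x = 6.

r = -0.5

ŷ = 56 − 5·6 = 26
r = 25.5 − 26 = -0.5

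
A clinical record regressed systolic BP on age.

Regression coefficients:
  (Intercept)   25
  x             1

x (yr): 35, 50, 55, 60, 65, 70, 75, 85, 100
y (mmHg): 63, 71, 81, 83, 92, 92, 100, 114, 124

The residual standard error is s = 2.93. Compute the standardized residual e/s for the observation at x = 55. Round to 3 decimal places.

ŷ = 25 + 55 = 80
e = 81 − 80 = 1
e/s = 1 / 2.93 = 0.341

0.341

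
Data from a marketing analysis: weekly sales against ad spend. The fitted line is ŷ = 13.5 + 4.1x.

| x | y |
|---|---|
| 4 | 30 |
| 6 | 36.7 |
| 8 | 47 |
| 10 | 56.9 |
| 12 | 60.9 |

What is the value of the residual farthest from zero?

x=4: ŷ = 13.5 + 4.1·4 = 29.9; r = 30 − 29.9 = 0.1
x=6: ŷ = 13.5 + 4.1·6 = 38.1; r = 36.7 − 38.1 = -1.4
x=8: ŷ = 13.5 + 4.1·8 = 46.3; r = 47 − 46.3 = 0.7
x=10: ŷ = 13.5 + 4.1·10 = 54.5; r = 56.9 − 54.5 = 2.4
x=12: ŷ = 13.5 + 4.1·12 = 62.7; r = 60.9 − 62.7 = -1.8
Largest |r| is 2.4 at x = 10, residual 2.4.

r = 2.4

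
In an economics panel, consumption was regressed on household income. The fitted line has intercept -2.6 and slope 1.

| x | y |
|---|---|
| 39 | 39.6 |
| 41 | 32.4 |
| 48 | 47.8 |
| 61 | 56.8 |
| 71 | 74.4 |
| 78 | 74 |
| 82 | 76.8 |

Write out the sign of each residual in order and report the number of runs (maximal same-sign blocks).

x=39: ŷ = -2.6 + 39 = 36.4; e = 39.6 − 36.4 = 3.2
x=41: ŷ = -2.6 + 41 = 38.4; e = 32.4 − 38.4 = -6
x=48: ŷ = -2.6 + 48 = 45.4; e = 47.8 − 45.4 = 2.4
x=61: ŷ = -2.6 + 61 = 58.4; e = 56.8 − 58.4 = -1.6
x=71: ŷ = -2.6 + 71 = 68.4; e = 74.4 − 68.4 = 6
x=78: ŷ = -2.6 + 78 = 75.4; e = 74 − 75.4 = -1.4
x=82: ŷ = -2.6 + 82 = 79.4; e = 76.8 − 79.4 = -2.6
Signs: + − + − + − −
Runs: +×1, −×1, +×1, −×1, +×1, −×2 → 6

6 runs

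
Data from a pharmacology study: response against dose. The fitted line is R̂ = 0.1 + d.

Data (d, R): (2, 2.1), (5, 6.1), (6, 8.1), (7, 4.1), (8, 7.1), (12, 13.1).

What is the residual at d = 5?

e = 1

R̂ = 0.1 + 5 = 5.1
e = 6.1 − 5.1 = 1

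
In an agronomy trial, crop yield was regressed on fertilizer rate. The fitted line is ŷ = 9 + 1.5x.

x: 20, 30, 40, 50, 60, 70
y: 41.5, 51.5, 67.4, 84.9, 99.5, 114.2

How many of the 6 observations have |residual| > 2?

2

x=20: ŷ = 9 + 1.5·20 = 39; r = 41.5 − 39 = 2.5
x=30: ŷ = 9 + 1.5·30 = 54; r = 51.5 − 54 = -2.5
x=40: ŷ = 9 + 1.5·40 = 69; r = 67.4 − 69 = -1.6
x=50: ŷ = 9 + 1.5·50 = 84; r = 84.9 − 84 = 0.9
x=60: ŷ = 9 + 1.5·60 = 99; r = 99.5 − 99 = 0.5
x=70: ŷ = 9 + 1.5·70 = 114; r = 114.2 − 114 = 0.2
|r| > 2: x=20 (|r|=2.5), x=30 (|r|=2.5) → 2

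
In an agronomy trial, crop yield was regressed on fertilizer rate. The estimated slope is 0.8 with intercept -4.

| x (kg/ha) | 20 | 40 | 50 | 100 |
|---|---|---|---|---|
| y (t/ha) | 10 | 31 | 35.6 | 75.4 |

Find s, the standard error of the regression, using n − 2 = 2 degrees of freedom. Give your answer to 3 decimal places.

x=20: ŷ = -4 + 0.8·20 = 12; e = 10 − 12 = -2
x=40: ŷ = -4 + 0.8·40 = 28; e = 31 − 28 = 3
x=50: ŷ = -4 + 0.8·50 = 36; e = 35.6 − 36 = -0.4
x=100: ŷ = -4 + 0.8·100 = 76; e = 75.4 − 76 = -0.6
SSE = 4 + 9 + 0.16 + 0.36 = 13.52
s = √(13.52/2) = √6.76 ≈ 2.600

s = 2.600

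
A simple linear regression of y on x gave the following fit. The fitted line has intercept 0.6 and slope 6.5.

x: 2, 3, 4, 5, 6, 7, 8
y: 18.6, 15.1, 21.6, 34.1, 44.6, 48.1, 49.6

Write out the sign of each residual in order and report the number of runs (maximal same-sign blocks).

x=2: ŷ = 0.6 + 6.5·2 = 13.6; r = 18.6 − 13.6 = 5
x=3: ŷ = 0.6 + 6.5·3 = 20.1; r = 15.1 − 20.1 = -5
x=4: ŷ = 0.6 + 6.5·4 = 26.6; r = 21.6 − 26.6 = -5
x=5: ŷ = 0.6 + 6.5·5 = 33.1; r = 34.1 − 33.1 = 1
x=6: ŷ = 0.6 + 6.5·6 = 39.6; r = 44.6 − 39.6 = 5
x=7: ŷ = 0.6 + 6.5·7 = 46.1; r = 48.1 − 46.1 = 2
x=8: ŷ = 0.6 + 6.5·8 = 52.6; r = 49.6 − 52.6 = -3
Signs: + − − + + + −
Runs: +×1, −×2, +×3, −×1 → 4

4 runs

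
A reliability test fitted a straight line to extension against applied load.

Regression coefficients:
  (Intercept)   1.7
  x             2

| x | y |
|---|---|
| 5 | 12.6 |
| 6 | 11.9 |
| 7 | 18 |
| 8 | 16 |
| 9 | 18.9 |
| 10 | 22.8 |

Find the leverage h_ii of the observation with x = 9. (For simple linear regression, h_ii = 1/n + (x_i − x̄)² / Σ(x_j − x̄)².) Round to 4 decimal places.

x̄ = (5 + 6 + 7 + 8 + 9 + 10)/6 = 7.5
Σ(x − x̄)² = 6.25 + 2.25 + 0.25 + 0.25 + 2.25 + 6.25 = 17.5
h = 1/6 + (1.5)²/17.5 = 0.166667 + 0.128571 = 0.2952

h = 0.2952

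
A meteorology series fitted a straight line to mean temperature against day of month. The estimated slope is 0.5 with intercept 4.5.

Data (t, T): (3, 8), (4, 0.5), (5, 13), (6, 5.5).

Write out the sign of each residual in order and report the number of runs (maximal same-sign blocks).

t=3: ŷ = 4.5 + 0.5·3 = 6; e = 8 − 6 = 2
t=4: ŷ = 4.5 + 0.5·4 = 6.5; e = 0.5 − 6.5 = -6
t=5: ŷ = 4.5 + 0.5·5 = 7; e = 13 − 7 = 6
t=6: ŷ = 4.5 + 0.5·6 = 7.5; e = 5.5 − 7.5 = -2
Signs: + − + −
Runs: +×1, −×1, +×1, −×1 → 4

4 runs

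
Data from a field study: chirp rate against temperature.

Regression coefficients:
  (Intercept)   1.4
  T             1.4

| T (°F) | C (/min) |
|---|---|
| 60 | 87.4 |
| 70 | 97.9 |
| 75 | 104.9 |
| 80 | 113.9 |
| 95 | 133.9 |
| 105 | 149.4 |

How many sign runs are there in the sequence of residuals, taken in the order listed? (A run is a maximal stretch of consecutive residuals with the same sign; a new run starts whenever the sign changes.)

5 runs

T=60: ŷ = 1.4 + 1.4·60 = 85.4; r = 87.4 − 85.4 = 2
T=70: ŷ = 1.4 + 1.4·70 = 99.4; r = 97.9 − 99.4 = -1.5
T=75: ŷ = 1.4 + 1.4·75 = 106.4; r = 104.9 − 106.4 = -1.5
T=80: ŷ = 1.4 + 1.4·80 = 113.4; r = 113.9 − 113.4 = 0.5
T=95: ŷ = 1.4 + 1.4·95 = 134.4; r = 133.9 − 134.4 = -0.5
T=105: ŷ = 1.4 + 1.4·105 = 148.4; r = 149.4 − 148.4 = 1
Signs: + − − + − +
Runs: +×1, −×2, +×1, −×1, +×1 → 5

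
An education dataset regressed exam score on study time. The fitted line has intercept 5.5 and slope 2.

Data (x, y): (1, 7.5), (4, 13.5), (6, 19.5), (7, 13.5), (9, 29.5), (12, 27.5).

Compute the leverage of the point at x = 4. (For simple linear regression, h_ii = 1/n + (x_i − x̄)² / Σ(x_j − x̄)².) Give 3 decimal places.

h = 0.252

x̄ = (1 + 4 + 6 + 7 + 9 + 12)/6 = 6.5
Σ(x − x̄)² = 30.25 + 6.25 + 0.25 + 0.25 + 6.25 + 30.25 = 73.5
h = 1/6 + (-2.5)²/73.5 = 0.166667 + 0.085034 = 0.252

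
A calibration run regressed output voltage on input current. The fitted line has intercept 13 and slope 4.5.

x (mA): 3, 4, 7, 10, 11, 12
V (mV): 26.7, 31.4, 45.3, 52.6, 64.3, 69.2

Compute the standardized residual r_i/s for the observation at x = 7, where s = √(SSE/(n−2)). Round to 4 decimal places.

0.2593

x=3: ŷ = 13 + 4.5·3 = 26.5; r = 26.7 − 26.5 = 0.2
x=4: ŷ = 13 + 4.5·4 = 31; r = 31.4 − 31 = 0.4
x=7: ŷ = 13 + 4.5·7 = 44.5; r = 45.3 − 44.5 = 0.8
x=10: ŷ = 13 + 4.5·10 = 58; r = 52.6 − 58 = -5.4
x=11: ŷ = 13 + 4.5·11 = 62.5; r = 64.3 − 62.5 = 1.8
x=12: ŷ = 13 + 4.5·12 = 67; r = 69.2 − 67 = 2.2
SSE = 0.04 + 0.16 + 0.64 + 29.16 + 3.24 + 4.84 = 38.08
s = √(38.08/4) = 3.08545
r/s = 0.8 / 3.08545 = 0.2593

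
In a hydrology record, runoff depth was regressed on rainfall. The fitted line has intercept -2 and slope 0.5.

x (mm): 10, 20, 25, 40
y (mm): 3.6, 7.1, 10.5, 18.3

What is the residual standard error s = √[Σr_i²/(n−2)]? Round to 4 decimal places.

s = 0.7937

x=10: ŷ = -2 + 0.5·10 = 3; r = 3.6 − 3 = 0.6
x=20: ŷ = -2 + 0.5·20 = 8; r = 7.1 − 8 = -0.9
x=25: ŷ = -2 + 0.5·25 = 10.5; r = 10.5 − 10.5 = 0
x=40: ŷ = -2 + 0.5·40 = 18; r = 18.3 − 18 = 0.3
SSE = 0.36 + 0.81 + 0 + 0.09 = 1.26
s = √(1.26/2) = √0.63 ≈ 0.7937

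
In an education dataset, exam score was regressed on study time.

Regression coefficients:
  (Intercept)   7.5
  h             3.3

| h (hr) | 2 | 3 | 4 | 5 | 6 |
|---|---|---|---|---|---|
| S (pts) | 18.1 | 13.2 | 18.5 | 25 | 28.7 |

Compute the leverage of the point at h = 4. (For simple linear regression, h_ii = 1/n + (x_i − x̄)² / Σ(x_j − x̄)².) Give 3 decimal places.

h̄ = (2 + 3 + 4 + 5 + 6)/5 = 4
Σ(h − h̄)² = 4 + 1 + 0 + 1 + 4 = 10
h = 1/5 + (0)²/10 = 0.2 + 0 = 0.200

h = 0.200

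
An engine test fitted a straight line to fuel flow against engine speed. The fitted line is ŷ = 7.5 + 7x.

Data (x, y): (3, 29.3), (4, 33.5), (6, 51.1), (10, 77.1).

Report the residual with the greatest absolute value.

e = -2

x=3: ŷ = 7.5 + 7·3 = 28.5; e = 29.3 − 28.5 = 0.8
x=4: ŷ = 7.5 + 7·4 = 35.5; e = 33.5 − 35.5 = -2
x=6: ŷ = 7.5 + 7·6 = 49.5; e = 51.1 − 49.5 = 1.6
x=10: ŷ = 7.5 + 7·10 = 77.5; e = 77.1 − 77.5 = -0.4
Largest |e| is 2 at x = 4, residual -2.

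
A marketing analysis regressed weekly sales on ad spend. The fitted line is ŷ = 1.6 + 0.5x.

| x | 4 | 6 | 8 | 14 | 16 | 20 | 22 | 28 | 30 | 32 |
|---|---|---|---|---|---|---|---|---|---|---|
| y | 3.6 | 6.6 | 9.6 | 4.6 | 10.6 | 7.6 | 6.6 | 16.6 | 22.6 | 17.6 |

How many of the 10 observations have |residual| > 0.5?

8

x=4: ŷ = 1.6 + 0.5·4 = 3.6; r = 3.6 − 3.6 = 0
x=6: ŷ = 1.6 + 0.5·6 = 4.6; r = 6.6 − 4.6 = 2
x=8: ŷ = 1.6 + 0.5·8 = 5.6; r = 9.6 − 5.6 = 4
x=14: ŷ = 1.6 + 0.5·14 = 8.6; r = 4.6 − 8.6 = -4
x=16: ŷ = 1.6 + 0.5·16 = 9.6; r = 10.6 − 9.6 = 1
x=20: ŷ = 1.6 + 0.5·20 = 11.6; r = 7.6 − 11.6 = -4
x=22: ŷ = 1.6 + 0.5·22 = 12.6; r = 6.6 − 12.6 = -6
x=28: ŷ = 1.6 + 0.5·28 = 15.6; r = 16.6 − 15.6 = 1
x=30: ŷ = 1.6 + 0.5·30 = 16.6; r = 22.6 − 16.6 = 6
x=32: ŷ = 1.6 + 0.5·32 = 17.6; r = 17.6 − 17.6 = 0
|r| > 0.5: x=6 (|r|=2), x=8 (|r|=4), x=14 (|r|=4), x=16 (|r|=1), x=20 (|r|=4), x=22 (|r|=6), x=28 (|r|=1), x=30 (|r|=6) → 8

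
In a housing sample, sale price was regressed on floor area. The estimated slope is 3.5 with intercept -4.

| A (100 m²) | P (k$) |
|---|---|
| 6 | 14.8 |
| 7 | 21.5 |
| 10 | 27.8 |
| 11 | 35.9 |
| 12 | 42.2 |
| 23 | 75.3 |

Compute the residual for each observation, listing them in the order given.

A=6: P̂ = -4 + 3.5·6 = 17; e = 14.8 − 17 = -2.2
A=7: P̂ = -4 + 3.5·7 = 20.5; e = 21.5 − 20.5 = 1
A=10: P̂ = -4 + 3.5·10 = 31; e = 27.8 − 31 = -3.2
A=11: P̂ = -4 + 3.5·11 = 34.5; e = 35.9 − 34.5 = 1.4
A=12: P̂ = -4 + 3.5·12 = 38; e = 42.2 − 38 = 4.2
A=23: P̂ = -4 + 3.5·23 = 76.5; e = 75.3 − 76.5 = -1.2

-2.2, 1, -3.2, 1.4, 4.2, -1.2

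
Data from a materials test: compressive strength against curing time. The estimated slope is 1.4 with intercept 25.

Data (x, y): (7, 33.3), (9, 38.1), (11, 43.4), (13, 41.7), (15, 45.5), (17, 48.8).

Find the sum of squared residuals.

SSE = 14

x=7: ŷ = 25 + 1.4·7 = 34.8; e = 33.3 − 34.8 = -1.5
x=9: ŷ = 25 + 1.4·9 = 37.6; e = 38.1 − 37.6 = 0.5
x=11: ŷ = 25 + 1.4·11 = 40.4; e = 43.4 − 40.4 = 3
x=13: ŷ = 25 + 1.4·13 = 43.2; e = 41.7 − 43.2 = -1.5
x=15: ŷ = 25 + 1.4·15 = 46; e = 45.5 − 46 = -0.5
x=17: ŷ = 25 + 1.4·17 = 48.8; e = 48.8 − 48.8 = 0
SSE = 2.25 + 0.25 + 9 + 2.25 + 0.25 + 0 = 14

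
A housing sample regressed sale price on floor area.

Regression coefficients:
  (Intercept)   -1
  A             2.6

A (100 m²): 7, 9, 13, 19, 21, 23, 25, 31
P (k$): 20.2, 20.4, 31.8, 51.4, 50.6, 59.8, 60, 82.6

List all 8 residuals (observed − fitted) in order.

3, -2, -1, 3, -3, 1, -4, 3

A=7: ŷ = -1 + 2.6·7 = 17.2; r = 20.2 − 17.2 = 3
A=9: ŷ = -1 + 2.6·9 = 22.4; r = 20.4 − 22.4 = -2
A=13: ŷ = -1 + 2.6·13 = 32.8; r = 31.8 − 32.8 = -1
A=19: ŷ = -1 + 2.6·19 = 48.4; r = 51.4 − 48.4 = 3
A=21: ŷ = -1 + 2.6·21 = 53.6; r = 50.6 − 53.6 = -3
A=23: ŷ = -1 + 2.6·23 = 58.8; r = 59.8 − 58.8 = 1
A=25: ŷ = -1 + 2.6·25 = 64; r = 60 − 64 = -4
A=31: ŷ = -1 + 2.6·31 = 79.6; r = 82.6 − 79.6 = 3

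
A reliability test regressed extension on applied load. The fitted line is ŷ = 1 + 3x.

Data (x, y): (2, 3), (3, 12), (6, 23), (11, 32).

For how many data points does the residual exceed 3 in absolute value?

2

x=2: ŷ = 1 + 3·2 = 7; r = 3 − 7 = -4
x=3: ŷ = 1 + 3·3 = 10; r = 12 − 10 = 2
x=6: ŷ = 1 + 3·6 = 19; r = 23 − 19 = 4
x=11: ŷ = 1 + 3·11 = 34; r = 32 − 34 = -2
|r| > 3: x=2 (|r|=4), x=6 (|r|=4) → 2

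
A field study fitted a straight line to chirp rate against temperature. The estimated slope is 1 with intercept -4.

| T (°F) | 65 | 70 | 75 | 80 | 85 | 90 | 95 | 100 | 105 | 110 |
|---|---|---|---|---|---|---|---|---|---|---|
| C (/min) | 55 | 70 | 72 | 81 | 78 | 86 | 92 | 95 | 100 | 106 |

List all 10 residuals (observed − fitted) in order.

T=65: Ĉ = -4 + 65 = 61; e = 55 − 61 = -6
T=70: Ĉ = -4 + 70 = 66; e = 70 − 66 = 4
T=75: Ĉ = -4 + 75 = 71; e = 72 − 71 = 1
T=80: Ĉ = -4 + 80 = 76; e = 81 − 76 = 5
T=85: Ĉ = -4 + 85 = 81; e = 78 − 81 = -3
T=90: Ĉ = -4 + 90 = 86; e = 86 − 86 = 0
T=95: Ĉ = -4 + 95 = 91; e = 92 − 91 = 1
T=100: Ĉ = -4 + 100 = 96; e = 95 − 96 = -1
T=105: Ĉ = -4 + 105 = 101; e = 100 − 101 = -1
T=110: Ĉ = -4 + 110 = 106; e = 106 − 106 = 0

-6, 4, 1, 5, -3, 0, 1, -1, -1, 0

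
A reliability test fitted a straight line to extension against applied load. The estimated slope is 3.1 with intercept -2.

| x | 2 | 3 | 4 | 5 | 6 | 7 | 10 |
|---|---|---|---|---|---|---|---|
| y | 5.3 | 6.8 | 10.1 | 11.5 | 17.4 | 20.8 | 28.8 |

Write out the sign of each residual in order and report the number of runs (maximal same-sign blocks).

x=2: ŷ = -2 + 3.1·2 = 4.2; r = 5.3 − 4.2 = 1.1
x=3: ŷ = -2 + 3.1·3 = 7.3; r = 6.8 − 7.3 = -0.5
x=4: ŷ = -2 + 3.1·4 = 10.4; r = 10.1 − 10.4 = -0.3
x=5: ŷ = -2 + 3.1·5 = 13.5; r = 11.5 − 13.5 = -2
x=6: ŷ = -2 + 3.1·6 = 16.6; r = 17.4 − 16.6 = 0.8
x=7: ŷ = -2 + 3.1·7 = 19.7; r = 20.8 − 19.7 = 1.1
x=10: ŷ = -2 + 3.1·10 = 29; r = 28.8 − 29 = -0.2
Signs: + − − − + + −
Runs: +×1, −×3, +×2, −×1 → 4

4 runs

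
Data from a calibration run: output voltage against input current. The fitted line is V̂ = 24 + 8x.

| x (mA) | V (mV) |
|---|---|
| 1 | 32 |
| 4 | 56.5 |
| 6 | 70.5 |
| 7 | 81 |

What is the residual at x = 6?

r = -1.5

V̂ = 24 + 8·6 = 72
r = 70.5 − 72 = -1.5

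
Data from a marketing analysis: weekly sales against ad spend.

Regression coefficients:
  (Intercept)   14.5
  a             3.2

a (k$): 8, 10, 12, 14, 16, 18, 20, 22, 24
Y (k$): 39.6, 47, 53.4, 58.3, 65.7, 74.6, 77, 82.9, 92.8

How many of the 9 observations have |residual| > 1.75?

a=8: Ŷ = 14.5 + 3.2·8 = 40.1; r = 39.6 − 40.1 = -0.5
a=10: Ŷ = 14.5 + 3.2·10 = 46.5; r = 47 − 46.5 = 0.5
a=12: Ŷ = 14.5 + 3.2·12 = 52.9; r = 53.4 − 52.9 = 0.5
a=14: Ŷ = 14.5 + 3.2·14 = 59.3; r = 58.3 − 59.3 = -1
a=16: Ŷ = 14.5 + 3.2·16 = 65.7; r = 65.7 − 65.7 = 0
a=18: Ŷ = 14.5 + 3.2·18 = 72.1; r = 74.6 − 72.1 = 2.5
a=20: Ŷ = 14.5 + 3.2·20 = 78.5; r = 77 − 78.5 = -1.5
a=22: Ŷ = 14.5 + 3.2·22 = 84.9; r = 82.9 − 84.9 = -2
a=24: Ŷ = 14.5 + 3.2·24 = 91.3; r = 92.8 − 91.3 = 1.5
|r| > 1.75: a=18 (|r|=2.5), a=22 (|r|=2) → 2

2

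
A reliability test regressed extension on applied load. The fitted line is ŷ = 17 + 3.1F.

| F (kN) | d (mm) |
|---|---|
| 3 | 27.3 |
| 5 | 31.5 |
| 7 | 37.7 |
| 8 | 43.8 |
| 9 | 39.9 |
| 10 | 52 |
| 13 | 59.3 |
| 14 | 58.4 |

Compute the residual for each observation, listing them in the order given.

1, -1, -1, 2, -5, 4, 2, -2

F=3: ŷ = 17 + 3.1·3 = 26.3; r = 27.3 − 26.3 = 1
F=5: ŷ = 17 + 3.1·5 = 32.5; r = 31.5 − 32.5 = -1
F=7: ŷ = 17 + 3.1·7 = 38.7; r = 37.7 − 38.7 = -1
F=8: ŷ = 17 + 3.1·8 = 41.8; r = 43.8 − 41.8 = 2
F=9: ŷ = 17 + 3.1·9 = 44.9; r = 39.9 − 44.9 = -5
F=10: ŷ = 17 + 3.1·10 = 48; r = 52 − 48 = 4
F=13: ŷ = 17 + 3.1·13 = 57.3; r = 59.3 − 57.3 = 2
F=14: ŷ = 17 + 3.1·14 = 60.4; r = 58.4 − 60.4 = -2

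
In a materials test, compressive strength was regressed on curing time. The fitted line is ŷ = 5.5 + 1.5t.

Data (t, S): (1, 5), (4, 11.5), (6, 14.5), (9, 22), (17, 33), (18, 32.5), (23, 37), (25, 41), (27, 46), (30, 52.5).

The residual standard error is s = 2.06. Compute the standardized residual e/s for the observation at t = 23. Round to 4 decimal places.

-1.4563

ŷ = 5.5 + 1.5·23 = 40
e = 37 − 40 = -3
e/s = -3 / 2.06 = -1.4563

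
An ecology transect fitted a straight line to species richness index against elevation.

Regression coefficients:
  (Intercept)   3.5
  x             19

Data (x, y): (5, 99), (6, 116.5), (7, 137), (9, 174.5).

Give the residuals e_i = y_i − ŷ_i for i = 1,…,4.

0.5, -1, 0.5, 0

x=5: ŷ = 3.5 + 19·5 = 98.5; e = 99 − 98.5 = 0.5
x=6: ŷ = 3.5 + 19·6 = 117.5; e = 116.5 − 117.5 = -1
x=7: ŷ = 3.5 + 19·7 = 136.5; e = 137 − 136.5 = 0.5
x=9: ŷ = 3.5 + 19·9 = 174.5; e = 174.5 − 174.5 = 0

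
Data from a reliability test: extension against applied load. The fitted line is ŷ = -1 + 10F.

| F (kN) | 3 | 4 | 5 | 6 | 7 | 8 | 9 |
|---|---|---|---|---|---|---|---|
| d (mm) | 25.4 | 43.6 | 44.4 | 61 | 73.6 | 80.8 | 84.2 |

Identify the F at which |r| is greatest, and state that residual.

F=3: ŷ = -1 + 10·3 = 29; r = 25.4 − 29 = -3.6
F=4: ŷ = -1 + 10·4 = 39; r = 43.6 − 39 = 4.6
F=5: ŷ = -1 + 10·5 = 49; r = 44.4 − 49 = -4.6
F=6: ŷ = -1 + 10·6 = 59; r = 61 − 59 = 2
F=7: ŷ = -1 + 10·7 = 69; r = 73.6 − 69 = 4.6
F=8: ŷ = -1 + 10·8 = 79; r = 80.8 − 79 = 1.8
F=9: ŷ = -1 + 10·9 = 89; r = 84.2 − 89 = -4.8
Largest |r| is 4.8 at F = 9, residual -4.8.

F = 9, r = -4.8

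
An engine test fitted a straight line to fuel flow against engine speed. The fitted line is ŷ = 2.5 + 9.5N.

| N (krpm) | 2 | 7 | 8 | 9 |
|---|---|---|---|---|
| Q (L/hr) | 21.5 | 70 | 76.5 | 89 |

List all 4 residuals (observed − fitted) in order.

N=2: ŷ = 2.5 + 9.5·2 = 21.5; e = 21.5 − 21.5 = 0
N=7: ŷ = 2.5 + 9.5·7 = 69; e = 70 − 69 = 1
N=8: ŷ = 2.5 + 9.5·8 = 78.5; e = 76.5 − 78.5 = -2
N=9: ŷ = 2.5 + 9.5·9 = 88; e = 89 − 88 = 1

0, 1, -2, 1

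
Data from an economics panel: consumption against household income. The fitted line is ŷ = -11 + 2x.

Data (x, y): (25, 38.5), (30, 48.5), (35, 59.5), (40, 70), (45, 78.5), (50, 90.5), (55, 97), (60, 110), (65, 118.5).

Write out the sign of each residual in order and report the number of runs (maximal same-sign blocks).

x=25: ŷ = -11 + 2·25 = 39; r = 38.5 − 39 = -0.5
x=30: ŷ = -11 + 2·30 = 49; r = 48.5 − 49 = -0.5
x=35: ŷ = -11 + 2·35 = 59; r = 59.5 − 59 = 0.5
x=40: ŷ = -11 + 2·40 = 69; r = 70 − 69 = 1
x=45: ŷ = -11 + 2·45 = 79; r = 78.5 − 79 = -0.5
x=50: ŷ = -11 + 2·50 = 89; r = 90.5 − 89 = 1.5
x=55: ŷ = -11 + 2·55 = 99; r = 97 − 99 = -2
x=60: ŷ = -11 + 2·60 = 109; r = 110 − 109 = 1
x=65: ŷ = -11 + 2·65 = 119; r = 118.5 − 119 = -0.5
Signs: − − + + − + − + −
Runs: −×2, +×2, −×1, +×1, −×1, +×1, −×1 → 7

7 runs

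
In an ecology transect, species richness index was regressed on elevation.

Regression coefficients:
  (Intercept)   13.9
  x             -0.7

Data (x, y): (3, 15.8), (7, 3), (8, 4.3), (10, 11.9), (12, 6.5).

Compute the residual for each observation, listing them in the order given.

x=3: ŷ = 13.9 − 0.7·3 = 11.8; e = 15.8 − 11.8 = 4
x=7: ŷ = 13.9 − 0.7·7 = 9; e = 3 − 9 = -6
x=8: ŷ = 13.9 − 0.7·8 = 8.3; e = 4.3 − 8.3 = -4
x=10: ŷ = 13.9 − 0.7·10 = 6.9; e = 11.9 − 6.9 = 5
x=12: ŷ = 13.9 − 0.7·12 = 5.5; e = 6.5 − 5.5 = 1

4, -6, -4, 5, 1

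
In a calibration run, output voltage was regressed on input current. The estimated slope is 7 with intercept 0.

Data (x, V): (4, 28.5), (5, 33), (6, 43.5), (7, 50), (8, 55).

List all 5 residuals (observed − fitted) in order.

x=4: V̂ = 7·4 = 28; r = 28.5 − 28 = 0.5
x=5: V̂ = 7·5 = 35; r = 33 − 35 = -2
x=6: V̂ = 7·6 = 42; r = 43.5 − 42 = 1.5
x=7: V̂ = 7·7 = 49; r = 50 − 49 = 1
x=8: V̂ = 7·8 = 56; r = 55 − 56 = -1

0.5, -2, 1.5, 1, -1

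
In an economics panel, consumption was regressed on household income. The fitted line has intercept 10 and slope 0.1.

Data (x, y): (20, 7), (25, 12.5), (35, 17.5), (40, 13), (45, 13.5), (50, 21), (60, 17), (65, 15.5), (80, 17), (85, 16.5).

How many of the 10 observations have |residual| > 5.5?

x=20: ŷ = 10 + 0.1·20 = 12; e = 7 − 12 = -5
x=25: ŷ = 10 + 0.1·25 = 12.5; e = 12.5 − 12.5 = 0
x=35: ŷ = 10 + 0.1·35 = 13.5; e = 17.5 − 13.5 = 4
x=40: ŷ = 10 + 0.1·40 = 14; e = 13 − 14 = -1
x=45: ŷ = 10 + 0.1·45 = 14.5; e = 13.5 − 14.5 = -1
x=50: ŷ = 10 + 0.1·50 = 15; e = 21 − 15 = 6
x=60: ŷ = 10 + 0.1·60 = 16; e = 17 − 16 = 1
x=65: ŷ = 10 + 0.1·65 = 16.5; e = 15.5 − 16.5 = -1
x=80: ŷ = 10 + 0.1·80 = 18; e = 17 − 18 = -1
x=85: ŷ = 10 + 0.1·85 = 18.5; e = 16.5 − 18.5 = -2
|e| > 5.5: x=50 (|e|=6) → 1

1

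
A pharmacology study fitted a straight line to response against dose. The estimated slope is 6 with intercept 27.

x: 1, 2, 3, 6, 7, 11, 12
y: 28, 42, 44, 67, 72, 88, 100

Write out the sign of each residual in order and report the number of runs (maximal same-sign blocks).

6 runs

x=1: ŷ = 27 + 6·1 = 33; r = 28 − 33 = -5
x=2: ŷ = 27 + 6·2 = 39; r = 42 − 39 = 3
x=3: ŷ = 27 + 6·3 = 45; r = 44 − 45 = -1
x=6: ŷ = 27 + 6·6 = 63; r = 67 − 63 = 4
x=7: ŷ = 27 + 6·7 = 69; r = 72 − 69 = 3
x=11: ŷ = 27 + 6·11 = 93; r = 88 − 93 = -5
x=12: ŷ = 27 + 6·12 = 99; r = 100 − 99 = 1
Signs: − + − + + − +
Runs: −×1, +×1, −×1, +×2, −×1, +×1 → 6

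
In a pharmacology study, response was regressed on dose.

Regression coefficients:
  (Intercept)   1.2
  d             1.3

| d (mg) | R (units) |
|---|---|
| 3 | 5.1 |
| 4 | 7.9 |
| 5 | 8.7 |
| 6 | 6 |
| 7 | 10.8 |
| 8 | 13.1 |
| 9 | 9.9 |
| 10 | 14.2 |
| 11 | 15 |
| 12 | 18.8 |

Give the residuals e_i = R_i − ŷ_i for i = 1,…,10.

d=3: ŷ = 1.2 + 1.3·3 = 5.1; e = 5.1 − 5.1 = 0
d=4: ŷ = 1.2 + 1.3·4 = 6.4; e = 7.9 − 6.4 = 1.5
d=5: ŷ = 1.2 + 1.3·5 = 7.7; e = 8.7 − 7.7 = 1
d=6: ŷ = 1.2 + 1.3·6 = 9; e = 6 − 9 = -3
d=7: ŷ = 1.2 + 1.3·7 = 10.3; e = 10.8 − 10.3 = 0.5
d=8: ŷ = 1.2 + 1.3·8 = 11.6; e = 13.1 − 11.6 = 1.5
d=9: ŷ = 1.2 + 1.3·9 = 12.9; e = 9.9 − 12.9 = -3
d=10: ŷ = 1.2 + 1.3·10 = 14.2; e = 14.2 − 14.2 = 0
d=11: ŷ = 1.2 + 1.3·11 = 15.5; e = 15 − 15.5 = -0.5
d=12: ŷ = 1.2 + 1.3·12 = 16.8; e = 18.8 − 16.8 = 2

0, 1.5, 1, -3, 0.5, 1.5, -3, 0, -0.5, 2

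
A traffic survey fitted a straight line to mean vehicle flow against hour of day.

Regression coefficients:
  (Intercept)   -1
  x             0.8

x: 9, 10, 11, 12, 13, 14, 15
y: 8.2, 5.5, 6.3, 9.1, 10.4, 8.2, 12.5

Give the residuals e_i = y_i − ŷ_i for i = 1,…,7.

x=9: ŷ = -1 + 0.8·9 = 6.2; e = 8.2 − 6.2 = 2
x=10: ŷ = -1 + 0.8·10 = 7; e = 5.5 − 7 = -1.5
x=11: ŷ = -1 + 0.8·11 = 7.8; e = 6.3 − 7.8 = -1.5
x=12: ŷ = -1 + 0.8·12 = 8.6; e = 9.1 − 8.6 = 0.5
x=13: ŷ = -1 + 0.8·13 = 9.4; e = 10.4 − 9.4 = 1
x=14: ŷ = -1 + 0.8·14 = 10.2; e = 8.2 − 10.2 = -2
x=15: ŷ = -1 + 0.8·15 = 11; e = 12.5 − 11 = 1.5

2, -1.5, -1.5, 0.5, 1, -2, 1.5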